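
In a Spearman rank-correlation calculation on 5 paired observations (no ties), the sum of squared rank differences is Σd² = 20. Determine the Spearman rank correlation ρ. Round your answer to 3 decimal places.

ρ = 1 − 6Σd² / [n(n²−1)] = 1 − 6×20 / (5×24)
  = 1 − 120/120 = 1 − 1.0000 ≈ 0.000

0.000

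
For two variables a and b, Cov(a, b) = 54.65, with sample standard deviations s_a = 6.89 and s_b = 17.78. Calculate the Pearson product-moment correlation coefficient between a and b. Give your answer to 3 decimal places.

0.446

r = Cov(a,b) / (s_a · s_b) = 54.65 / (6.89 × 17.78)
  = 54.65 / 122.5042 ≈ 0.446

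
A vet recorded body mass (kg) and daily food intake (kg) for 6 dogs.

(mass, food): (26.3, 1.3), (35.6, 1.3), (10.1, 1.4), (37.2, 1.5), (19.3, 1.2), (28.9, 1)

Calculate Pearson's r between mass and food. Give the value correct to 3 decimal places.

n = 6, Σx = 157.4, Σy = 7.7, Σx² = 4652.6, Σy² = 10.03, Σxy = 202.47
nΣxy − ΣxΣy = 1214.82 − 1211.98 = 2.84
nΣx² − (Σx)² = 27915.6 − 24774.76 = 3140.84; nΣy² − (Σy)² = 60.18 − 59.29 = 0.89
r = 2.84 / √(3140.84 × 0.89) = 2.84 / 52.8710 ≈ 0.054

0.054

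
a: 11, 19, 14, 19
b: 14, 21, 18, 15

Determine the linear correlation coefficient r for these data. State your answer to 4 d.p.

n = 4, Σa = 63, Σb = 68, Σa² = 1039, Σb² = 1186, Σab = 1090
nΣab − ΣaΣb = 4360 − 4284 = 76
nΣa² − (Σa)² = 4156 − 3969 = 187; nΣb² − (Σb)² = 4744 − 4624 = 120
r = 76 / √(187 × 120) = 76 / 149.7999 ≈ 0.5073

0.5073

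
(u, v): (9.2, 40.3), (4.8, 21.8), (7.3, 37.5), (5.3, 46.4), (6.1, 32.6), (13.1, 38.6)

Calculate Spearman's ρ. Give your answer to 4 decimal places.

Rank u: 5, 1, 4, 2, 3, 6
Rank v: 5, 1, 3, 6, 2, 4
d = rank(u) − rank(v): 0, 0, 1, -4, 1, 2; Σd² = 22
ρ = 1 − 6Σd² / [n(n²−1)] = 1 − 6×22 / (6×35) = 1 − 132/210 ≈ 0.3714

0.3714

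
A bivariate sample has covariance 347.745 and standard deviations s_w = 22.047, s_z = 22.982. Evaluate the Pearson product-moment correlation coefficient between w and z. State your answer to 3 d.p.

r = Cov(w,z) / (s_w · s_z) = 347.745 / (22.047 × 22.982)
  = 347.745 / 506.6842 ≈ 0.686

0.686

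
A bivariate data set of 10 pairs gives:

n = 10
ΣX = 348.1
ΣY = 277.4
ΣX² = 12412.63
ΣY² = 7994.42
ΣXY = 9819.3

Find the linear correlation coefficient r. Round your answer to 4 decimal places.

r = (nΣXY − ΣXΣY) / √[(nΣX² − (ΣX)²)(nΣY² − (ΣY)²)]
Numerator: 10×9819.3 − 348.1×277.4 = 1630.06
Denominator: √[(124126.3 − 121173.61)(79944.2 − 76950.76)] = √[2952.69 × 2993.44] = 2972.9952
r = 1630.06 / 2972.9952 ≈ 0.5483

0.5483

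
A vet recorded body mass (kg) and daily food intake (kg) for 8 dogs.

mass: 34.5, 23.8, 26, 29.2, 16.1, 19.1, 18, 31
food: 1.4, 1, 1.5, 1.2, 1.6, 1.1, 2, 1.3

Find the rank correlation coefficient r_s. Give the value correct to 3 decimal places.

-0.310

Rank mass: 8, 4, 5, 6, 1, 3, 2, 7
Rank food: 5, 1, 6, 3, 7, 2, 8, 4
d = rank(mass) − rank(food): 3, 3, -1, 3, -6, 1, -6, 3; Σd² = 110
ρ = 1 − 6Σd² / [n(n²−1)] = 1 − 6×110 / (8×63) = 1 − 660/504 ≈ -0.310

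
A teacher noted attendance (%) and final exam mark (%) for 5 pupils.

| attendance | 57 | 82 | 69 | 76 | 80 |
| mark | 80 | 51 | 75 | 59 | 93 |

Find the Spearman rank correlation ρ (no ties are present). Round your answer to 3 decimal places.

-0.400

Rank attendance: 1, 5, 2, 3, 4
Rank mark: 4, 1, 3, 2, 5
d = rank(attendance) − rank(mark): -3, 4, -1, 1, -1; Σd² = 28
ρ = 1 − 6Σd² / [n(n²−1)] = 1 − 6×28 / (5×24) = 1 − 168/120 ≈ -0.400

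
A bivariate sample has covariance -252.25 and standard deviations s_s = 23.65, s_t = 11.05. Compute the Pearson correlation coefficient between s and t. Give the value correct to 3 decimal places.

-0.965

r = Cov(s,t) / (s_s · s_t) = -252.25 / (23.65 × 11.05)
  = -252.25 / 261.3325 ≈ -0.965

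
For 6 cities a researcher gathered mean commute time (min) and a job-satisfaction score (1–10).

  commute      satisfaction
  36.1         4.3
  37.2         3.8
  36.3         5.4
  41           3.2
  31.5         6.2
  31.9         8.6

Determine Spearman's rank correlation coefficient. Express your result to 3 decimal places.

Rank commute: 3, 5, 4, 6, 1, 2
Rank satisfaction: 3, 2, 4, 1, 5, 6
d = rank(commute) − rank(satisfaction): 0, 3, 0, 5, -4, -4; Σd² = 66
ρ = 1 − 6Σd² / [n(n²−1)] = 1 − 6×66 / (6×35) = 1 − 396/210 ≈ -0.886

-0.886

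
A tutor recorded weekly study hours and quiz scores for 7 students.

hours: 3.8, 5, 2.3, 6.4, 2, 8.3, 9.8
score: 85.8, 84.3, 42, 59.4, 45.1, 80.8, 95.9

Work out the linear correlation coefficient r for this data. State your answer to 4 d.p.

n = 7, Σx = 37.6, Σy = 493.3, Σx² = 254.62, Σy² = 37519.95, Σxy = 2924.96
nΣxy − ΣxΣy = 20474.72 − 18548.08 = 1926.64
nΣx² − (Σx)² = 1782.34 − 1413.76 = 368.58; nΣy² − (Σy)² = 262639.65 − 243344.89 = 19294.76
r = 1926.64 / √(368.58 × 19294.76) = 1926.64 / 2666.7701 ≈ 0.7225

0.7225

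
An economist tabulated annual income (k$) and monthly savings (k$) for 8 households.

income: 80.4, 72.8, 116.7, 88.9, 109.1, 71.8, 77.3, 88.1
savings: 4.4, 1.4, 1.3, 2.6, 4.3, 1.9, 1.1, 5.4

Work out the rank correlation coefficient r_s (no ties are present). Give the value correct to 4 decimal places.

Rank income: 4, 2, 8, 6, 7, 1, 3, 5
Rank savings: 7, 3, 2, 5, 6, 4, 1, 8
d = rank(income) − rank(savings): -3, -1, 6, 1, 1, -3, 2, -3; Σd² = 70
ρ = 1 − 6Σd² / [n(n²−1)] = 1 − 6×70 / (8×63) = 1 − 420/504 ≈ 0.1667

0.1667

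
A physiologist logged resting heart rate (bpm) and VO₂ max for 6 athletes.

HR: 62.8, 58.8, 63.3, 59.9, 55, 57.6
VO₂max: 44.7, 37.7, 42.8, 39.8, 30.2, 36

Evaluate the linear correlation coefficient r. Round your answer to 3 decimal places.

0.977

n = 6, Σx = 357.4, Σy = 231.2, Σx² = 21338.94, Σy² = 9043.3, Σxy = 13851.78
nΣxy − ΣxΣy = 83110.68 − 82630.88 = 479.8
nΣx² − (Σx)² = 128033.64 − 127734.76 = 298.88; nΣy² − (Σy)² = 54259.8 − 53453.44 = 806.36
r = 479.8 / √(298.88 × 806.36) = 479.8 / 490.9225 ≈ 0.977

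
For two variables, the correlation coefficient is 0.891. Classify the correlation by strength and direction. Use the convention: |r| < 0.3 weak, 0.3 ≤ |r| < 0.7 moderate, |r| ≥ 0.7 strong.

r = 0.891 > 0 so the relationship is positive.
|r| = 0.891, which falls in the strong range.

strong positive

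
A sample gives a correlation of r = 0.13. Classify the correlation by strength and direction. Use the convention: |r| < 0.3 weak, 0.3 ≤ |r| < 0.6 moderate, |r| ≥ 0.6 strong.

weak positive

r = 0.13 > 0 so the relationship is positive.
|r| = 0.13, which falls in the weak range.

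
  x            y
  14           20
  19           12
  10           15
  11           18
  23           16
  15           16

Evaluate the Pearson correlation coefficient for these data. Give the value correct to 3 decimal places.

n = 6, Σx = 92, Σy = 97, Σx² = 1532, Σy² = 1605, Σxy = 1464
nΣxy − ΣxΣy = 8784 − 8924 = -140
nΣx² − (Σx)² = 9192 − 8464 = 728; nΣy² − (Σy)² = 9630 − 9409 = 221
r = -140 / √(728 × 221) = -140 / 401.1085 ≈ -0.349

-0.349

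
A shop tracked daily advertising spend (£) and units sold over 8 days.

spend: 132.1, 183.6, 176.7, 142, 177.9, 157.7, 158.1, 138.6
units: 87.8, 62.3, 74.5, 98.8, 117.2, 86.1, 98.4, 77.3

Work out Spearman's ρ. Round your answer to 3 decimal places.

-0.190

Rank spend: 1, 8, 6, 3, 7, 4, 5, 2
Rank units: 5, 1, 2, 7, 8, 4, 6, 3
d = rank(spend) − rank(units): -4, 7, 4, -4, -1, 0, -1, -1; Σd² = 100
ρ = 1 − 6Σd² / [n(n²−1)] = 1 − 6×100 / (8×63) = 1 − 600/504 ≈ -0.190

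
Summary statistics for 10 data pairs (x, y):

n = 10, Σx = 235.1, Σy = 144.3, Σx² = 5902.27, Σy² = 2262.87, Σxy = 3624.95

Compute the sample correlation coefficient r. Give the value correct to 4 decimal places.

0.8931

r = (nΣxy − ΣxΣy) / √[(nΣx² − (Σx)²)(nΣy² − (Σy)²)]
Numerator: 10×3624.95 − 235.1×144.3 = 2324.57
Denominator: √[(59022.7 − 55272.01)(22628.7 − 20822.49)] = √[3750.69 × 1806.21] = 2602.7935
r = 2324.57 / 2602.7935 ≈ 0.8931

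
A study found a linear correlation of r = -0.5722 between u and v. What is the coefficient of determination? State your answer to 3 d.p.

r² = (-0.5722)² = 0.327

0.327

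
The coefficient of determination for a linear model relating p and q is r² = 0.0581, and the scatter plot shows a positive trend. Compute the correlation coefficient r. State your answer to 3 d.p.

|r| = √0.0581 = 0.241
The association is positive, so r = 0.241.

0.241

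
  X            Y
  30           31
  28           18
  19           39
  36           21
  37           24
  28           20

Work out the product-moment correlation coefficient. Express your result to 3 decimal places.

-0.611

n = 6, ΣX = 178, ΣY = 153, ΣX² = 5494, ΣY² = 4223, ΣXY = 4379
nΣXY − ΣXΣY = 26274 − 27234 = -960
nΣX² − (ΣX)² = 32964 − 31684 = 1280; nΣY² − (ΣY)² = 25338 − 23409 = 1929
r = -960 / √(1280 × 1929) = -960 / 1571.3434 ≈ -0.611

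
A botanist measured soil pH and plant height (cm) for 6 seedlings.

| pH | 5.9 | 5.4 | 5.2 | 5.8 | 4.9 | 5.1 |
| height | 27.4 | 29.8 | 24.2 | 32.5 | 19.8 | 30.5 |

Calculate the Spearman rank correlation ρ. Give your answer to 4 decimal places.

Rank pH: 6, 4, 3, 5, 1, 2
Rank height: 3, 4, 2, 6, 1, 5
d = rank(pH) − rank(height): 3, 0, 1, -1, 0, -3; Σd² = 20
ρ = 1 − 6Σd² / [n(n²−1)] = 1 − 6×20 / (6×35) = 1 − 120/210 ≈ 0.4286

0.4286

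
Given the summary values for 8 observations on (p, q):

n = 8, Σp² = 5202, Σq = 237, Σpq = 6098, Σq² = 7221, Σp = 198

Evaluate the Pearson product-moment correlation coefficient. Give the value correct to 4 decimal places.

0.9461

r = (nΣpq − ΣpΣq) / √[(nΣp² − (Σp)²)(nΣq² − (Σq)²)]
Numerator: 8×6098 − 198×237 = 1858
Denominator: √[(41616 − 39204)(57768 − 56169)] = √[2412 × 1599] = 1963.8707
r = 1858 / 1963.8707 ≈ 0.9461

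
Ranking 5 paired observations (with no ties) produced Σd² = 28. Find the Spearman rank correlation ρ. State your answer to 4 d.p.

-0.4000

ρ = 1 − 6Σd² / [n(n²−1)] = 1 − 6×28 / (5×24)
  = 1 − 168/120 = 1 − 1.40000 ≈ -0.4000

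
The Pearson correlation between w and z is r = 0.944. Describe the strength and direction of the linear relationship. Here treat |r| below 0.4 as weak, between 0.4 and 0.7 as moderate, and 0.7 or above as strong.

strong positive

r = 0.944 > 0 so the relationship is positive.
|r| = 0.944, which falls in the strong range.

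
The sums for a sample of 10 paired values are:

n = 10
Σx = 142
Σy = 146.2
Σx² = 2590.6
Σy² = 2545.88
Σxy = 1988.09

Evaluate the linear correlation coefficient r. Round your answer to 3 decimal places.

-0.182

r = (nΣxy − ΣxΣy) / √[(nΣx² − (Σx)²)(nΣy² − (Σy)²)]
Numerator: 10×1988.09 − 142×146.2 = -879.5
Denominator: √[(25906 − 20164)(25458.8 − 21374.44)] = √[5742 × 4084.36] = 4842.7673
r = -879.5 / 4842.7673 ≈ -0.182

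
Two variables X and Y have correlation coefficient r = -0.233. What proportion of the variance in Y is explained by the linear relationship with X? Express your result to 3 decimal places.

r² = (-0.233)² = 0.054

0.054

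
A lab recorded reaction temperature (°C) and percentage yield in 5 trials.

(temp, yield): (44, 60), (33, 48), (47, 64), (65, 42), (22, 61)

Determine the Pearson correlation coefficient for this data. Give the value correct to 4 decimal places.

n = 5, Σx = 211, Σy = 275, Σx² = 9943, Σy² = 15485, Σxy = 11304
nΣxy − ΣxΣy = 56520 − 58025 = -1505
nΣx² − (Σx)² = 49715 − 44521 = 5194; nΣy² − (Σy)² = 77425 − 75625 = 1800
r = -1505 / √(5194 × 1800) = -1505 / 3057.6462 ≈ -0.4922

-0.4922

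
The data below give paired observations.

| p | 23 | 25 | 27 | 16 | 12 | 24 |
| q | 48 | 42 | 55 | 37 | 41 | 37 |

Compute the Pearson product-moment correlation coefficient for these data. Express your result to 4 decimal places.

n = 6, Σp = 127, Σq = 260, Σp² = 2859, Σq² = 11512, Σpq = 5611
nΣpq − ΣpΣq = 33666 − 33020 = 646
nΣp² − (Σp)² = 17154 − 16129 = 1025; nΣq² − (Σq)² = 69072 − 67600 = 1472
r = 646 / √(1025 × 1472) = 646 / 1228.3322 ≈ 0.5259

0.5259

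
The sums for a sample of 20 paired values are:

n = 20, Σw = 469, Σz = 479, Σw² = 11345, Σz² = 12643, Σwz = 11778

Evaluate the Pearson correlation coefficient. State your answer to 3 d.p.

r = (nΣwz − ΣwΣz) / √[(nΣw² − (Σw)²)(nΣz² − (Σz)²)]
Numerator: 20×11778 − 469×479 = 10909
Denominator: √[(226900 − 219961)(252860 − 229441)] = √[6939 × 23419] = 12747.7230
r = 10909 / 12747.7230 ≈ 0.856

0.856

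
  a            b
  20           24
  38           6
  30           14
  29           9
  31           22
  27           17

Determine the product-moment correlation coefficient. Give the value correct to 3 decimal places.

-0.740

n = 6, Σa = 175, Σb = 92, Σa² = 5275, Σb² = 1662, Σab = 2530
nΣab − ΣaΣb = 15180 − 16100 = -920
nΣa² − (Σa)² = 31650 − 30625 = 1025; nΣb² − (Σb)² = 9972 − 8464 = 1508
r = -920 / √(1025 × 1508) = -920 / 1243.2618 ≈ -0.740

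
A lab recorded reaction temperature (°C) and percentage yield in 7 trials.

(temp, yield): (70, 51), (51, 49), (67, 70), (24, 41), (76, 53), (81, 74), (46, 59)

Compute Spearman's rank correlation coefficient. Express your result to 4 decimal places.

Rank temp: 5, 3, 4, 1, 6, 7, 2
Rank yield: 3, 2, 6, 1, 4, 7, 5
d = rank(temp) − rank(yield): 2, 1, -2, 0, 2, 0, -3; Σd² = 22
ρ = 1 − 6Σd² / [n(n²−1)] = 1 − 6×22 / (7×48) = 1 − 132/336 ≈ 0.6071

0.6071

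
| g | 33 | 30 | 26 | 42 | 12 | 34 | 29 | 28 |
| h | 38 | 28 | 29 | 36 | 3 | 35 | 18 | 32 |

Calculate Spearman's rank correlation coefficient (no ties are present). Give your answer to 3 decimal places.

Rank g: 6, 5, 2, 8, 1, 7, 4, 3
Rank h: 8, 3, 4, 7, 1, 6, 2, 5
d = rank(g) − rank(h): -2, 2, -2, 1, 0, 1, 2, -2; Σd² = 22
ρ = 1 − 6Σd² / [n(n²−1)] = 1 − 6×22 / (8×63) = 1 − 132/504 ≈ 0.738

0.738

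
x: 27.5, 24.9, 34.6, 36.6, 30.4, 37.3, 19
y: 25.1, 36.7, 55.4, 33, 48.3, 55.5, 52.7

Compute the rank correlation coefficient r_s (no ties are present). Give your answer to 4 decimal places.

Rank x: 3, 2, 5, 6, 4, 7, 1
Rank y: 1, 3, 6, 2, 4, 7, 5
d = rank(x) − rank(y): 2, -1, -1, 4, 0, 0, -4; Σd² = 38
ρ = 1 − 6Σd² / [n(n²−1)] = 1 − 6×38 / (7×48) = 1 − 228/336 ≈ 0.3214

0.3214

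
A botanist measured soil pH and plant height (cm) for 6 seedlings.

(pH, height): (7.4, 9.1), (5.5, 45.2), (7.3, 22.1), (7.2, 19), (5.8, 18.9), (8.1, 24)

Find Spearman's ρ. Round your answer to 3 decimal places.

-0.200

Rank pH: 5, 1, 4, 3, 2, 6
Rank height: 1, 6, 4, 3, 2, 5
d = rank(pH) − rank(height): 4, -5, 0, 0, 0, 1; Σd² = 42
ρ = 1 − 6Σd² / [n(n²−1)] = 1 − 6×42 / (6×35) = 1 − 252/210 ≈ -0.200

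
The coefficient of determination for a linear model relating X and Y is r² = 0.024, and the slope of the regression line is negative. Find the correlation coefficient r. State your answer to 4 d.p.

|r| = √0.024 = 0.1549
The association is negative, so r = −0.1549.

-0.1549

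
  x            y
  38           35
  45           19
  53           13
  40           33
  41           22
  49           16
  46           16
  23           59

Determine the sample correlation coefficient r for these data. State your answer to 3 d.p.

-0.970

n = 8, Σx = 335, Σy = 213, Σx² = 14605, Σy² = 7321, Σxy = 7973
nΣxy − ΣxΣy = 63784 − 71355 = -7571
nΣx² − (Σx)² = 116840 − 112225 = 4615; nΣy² − (Σy)² = 58568 − 45369 = 13199
r = -7571 / √(4615 × 13199) = -7571 / 7804.7027 ≈ -0.970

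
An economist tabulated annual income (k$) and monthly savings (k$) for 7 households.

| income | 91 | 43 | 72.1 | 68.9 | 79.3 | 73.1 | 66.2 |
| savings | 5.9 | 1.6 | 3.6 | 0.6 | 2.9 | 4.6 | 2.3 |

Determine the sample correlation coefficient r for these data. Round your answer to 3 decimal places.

0.689

n = 7, Σx = 493.6, Σy = 21.5, Σx² = 36090.16, Σy² = 85.55, Σxy = 1625.09
nΣxy − ΣxΣy = 11375.63 − 10612.4 = 763.23
nΣx² − (Σx)² = 252631.12 − 243640.96 = 8990.16; nΣy² − (Σy)² = 598.85 − 462.25 = 136.6
r = 763.23 / √(8990.16 × 136.6) = 763.23 / 1108.1768 ≈ 0.689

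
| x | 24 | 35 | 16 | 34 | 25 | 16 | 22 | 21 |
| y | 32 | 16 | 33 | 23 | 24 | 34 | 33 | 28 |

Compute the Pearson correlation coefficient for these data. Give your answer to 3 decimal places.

-0.880

n = 8, Σx = 193, Σy = 223, Σx² = 5019, Σy² = 6503, Σxy = 5096
nΣxy − ΣxΣy = 40768 − 43039 = -2271
nΣx² − (Σx)² = 40152 − 37249 = 2903; nΣy² − (Σy)² = 52024 − 49729 = 2295
r = -2271 / √(2903 × 2295) = -2271 / 2581.1596 ≈ -0.880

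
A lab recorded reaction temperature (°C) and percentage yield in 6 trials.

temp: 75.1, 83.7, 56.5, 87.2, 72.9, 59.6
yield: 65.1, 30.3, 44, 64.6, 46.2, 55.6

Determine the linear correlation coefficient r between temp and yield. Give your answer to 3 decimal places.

n = 6, Σx = 435, Σy = 305.8, Σx² = 32308.36, Σy² = 16491.06, Σxy = 22225.98
nΣxy − ΣxΣy = 133355.88 − 133023 = 332.88
nΣx² − (Σx)² = 193850.16 − 189225 = 4625.16; nΣy² − (Σy)² = 98946.36 − 93513.64 = 5432.72
r = 332.88 / √(4625.16 × 5432.72) = 332.88 / 5012.7038 ≈ 0.066

0.066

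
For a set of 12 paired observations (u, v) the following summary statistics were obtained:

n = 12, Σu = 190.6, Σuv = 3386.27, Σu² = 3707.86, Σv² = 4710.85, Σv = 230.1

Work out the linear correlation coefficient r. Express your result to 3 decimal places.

r = (nΣuv − ΣuΣv) / √[(nΣu² − (Σu)²)(nΣv² − (Σv)²)]
Numerator: 12×3386.27 − 190.6×230.1 = -3221.82
Denominator: √[(44494.32 − 36328.36)(56530.2 − 52946.01)] = √[8165.96 × 3584.19] = 5410.0233
r = -3221.82 / 5410.0233 ≈ -0.596

-0.596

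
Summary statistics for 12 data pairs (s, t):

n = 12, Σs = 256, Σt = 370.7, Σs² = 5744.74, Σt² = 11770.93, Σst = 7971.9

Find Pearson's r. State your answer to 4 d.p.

r = (nΣst − ΣsΣt) / √[(nΣs² − (Σs)²)(nΣt² − (Σt)²)]
Numerator: 12×7971.9 − 256×370.7 = 763.6
Denominator: √[(68936.88 − 65536)(141251.16 − 137418.49)] = √[3400.88 × 3832.67] = 3610.3256
r = 763.6 / 3610.3256 ≈ 0.2115

0.2115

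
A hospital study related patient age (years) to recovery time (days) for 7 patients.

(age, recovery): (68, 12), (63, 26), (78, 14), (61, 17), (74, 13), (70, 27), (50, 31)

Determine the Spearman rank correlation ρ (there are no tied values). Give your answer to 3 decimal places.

Rank age: 4, 3, 7, 2, 6, 5, 1
Rank recovery: 1, 5, 3, 4, 2, 6, 7
d = rank(age) − rank(recovery): 3, -2, 4, -2, 4, -1, -6; Σd² = 86
ρ = 1 − 6Σd² / [n(n²−1)] = 1 − 6×86 / (7×48) = 1 − 516/336 ≈ -0.536

-0.536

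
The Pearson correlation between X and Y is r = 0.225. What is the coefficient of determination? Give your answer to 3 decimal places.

0.051

r² = (0.225)² = 0.051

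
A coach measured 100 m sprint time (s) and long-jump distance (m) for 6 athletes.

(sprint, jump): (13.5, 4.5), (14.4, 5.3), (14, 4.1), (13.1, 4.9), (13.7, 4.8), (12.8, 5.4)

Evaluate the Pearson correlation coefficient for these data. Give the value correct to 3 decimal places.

-0.264

n = 6, Σx = 81.5, Σy = 29, Σx² = 1108.75, Σy² = 141.36, Σxy = 393.54
nΣxy − ΣxΣy = 2361.24 − 2363.5 = -2.26
nΣx² − (Σx)² = 6652.5 − 6642.25 = 10.25; nΣy² − (Σy)² = 848.16 − 841 = 7.16
r = -2.26 / √(10.25 × 7.16) = -2.26 / 8.5668 ≈ -0.264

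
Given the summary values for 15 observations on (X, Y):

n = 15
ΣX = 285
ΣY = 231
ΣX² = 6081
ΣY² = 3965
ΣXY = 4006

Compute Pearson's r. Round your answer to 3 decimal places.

-0.735

r = (nΣXY − ΣXΣY) / √[(nΣX² − (ΣX)²)(nΣY² − (ΣY)²)]
Numerator: 15×4006 − 285×231 = -5745
Denominator: √[(91215 − 81225)(59475 − 53361)] = √[9990 × 6114] = 7815.2965
r = -5745 / 7815.2965 ≈ -0.735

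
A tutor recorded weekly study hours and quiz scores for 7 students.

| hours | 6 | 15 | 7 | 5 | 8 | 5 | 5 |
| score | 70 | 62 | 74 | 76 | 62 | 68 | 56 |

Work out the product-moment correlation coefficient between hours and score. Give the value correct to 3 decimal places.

n = 7, Σx = 51, Σy = 468, Σx² = 449, Σy² = 31600, Σxy = 3364
nΣxy − ΣxΣy = 23548 − 23868 = -320
nΣx² − (Σx)² = 3143 − 2601 = 542; nΣy² − (Σy)² = 221200 − 219024 = 2176
r = -320 / √(542 × 2176) = -320 / 1085.9982 ≈ -0.295

-0.295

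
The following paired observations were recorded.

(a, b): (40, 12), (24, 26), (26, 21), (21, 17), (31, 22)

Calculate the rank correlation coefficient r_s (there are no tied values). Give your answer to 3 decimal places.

Rank a: 5, 2, 3, 1, 4
Rank b: 1, 5, 3, 2, 4
d = rank(a) − rank(b): 4, -3, 0, -1, 0; Σd² = 26
ρ = 1 − 6Σd² / [n(n²−1)] = 1 − 6×26 / (5×24) = 1 − 156/120 ≈ -0.300

-0.300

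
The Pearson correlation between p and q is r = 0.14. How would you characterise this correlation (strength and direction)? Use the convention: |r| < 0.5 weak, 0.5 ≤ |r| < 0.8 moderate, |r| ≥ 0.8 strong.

weak positive

r = 0.14 > 0 so the relationship is positive.
|r| = 0.14, which falls in the weak range.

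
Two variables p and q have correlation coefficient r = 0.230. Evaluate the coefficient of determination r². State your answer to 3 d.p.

0.053

r² = (0.230)² = 0.053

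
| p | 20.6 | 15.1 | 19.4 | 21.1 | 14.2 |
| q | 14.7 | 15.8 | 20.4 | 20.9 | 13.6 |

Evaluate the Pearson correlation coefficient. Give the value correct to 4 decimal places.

n = 5, Σp = 90.4, Σq = 85.4, Σp² = 1675.58, Σq² = 1503.66, Σpq = 1571.27
nΣpq − ΣpΣq = 7856.35 − 7720.16 = 136.19
nΣp² − (Σp)² = 8377.9 − 8172.16 = 205.74; nΣq² − (Σq)² = 7518.3 − 7293.16 = 225.14
r = 136.19 / √(205.74 × 225.14) = 136.19 / 215.2215 ≈ 0.6328

0.6328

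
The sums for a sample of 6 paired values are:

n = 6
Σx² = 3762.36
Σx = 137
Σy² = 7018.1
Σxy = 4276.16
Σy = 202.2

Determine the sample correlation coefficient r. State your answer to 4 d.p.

-0.9474

r = (nΣxy − ΣxΣy) / √[(nΣx² − (Σx)²)(nΣy² − (Σy)²)]
Numerator: 6×4276.16 − 137×202.2 = -2044.44
Denominator: √[(22574.16 − 18769)(42108.6 − 40884.84)] = √[3805.16 × 1223.76] = 2157.9163
r = -2044.44 / 2157.9163 ≈ -0.9474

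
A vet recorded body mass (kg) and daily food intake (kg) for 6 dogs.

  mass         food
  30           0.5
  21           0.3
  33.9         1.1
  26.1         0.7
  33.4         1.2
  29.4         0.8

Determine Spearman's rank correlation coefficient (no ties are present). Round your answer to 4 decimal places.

0.7714

Rank mass: 4, 1, 6, 2, 5, 3
Rank food: 2, 1, 5, 3, 6, 4
d = rank(mass) − rank(food): 2, 0, 1, -1, -1, -1; Σd² = 8
ρ = 1 − 6Σd² / [n(n²−1)] = 1 − 6×8 / (6×35) = 1 − 48/210 ≈ 0.7714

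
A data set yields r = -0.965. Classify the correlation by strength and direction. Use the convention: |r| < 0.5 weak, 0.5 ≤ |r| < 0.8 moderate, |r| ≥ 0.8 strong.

r = -0.965 < 0 so the relationship is negative.
|r| = 0.965, which falls in the strong range.

strong negative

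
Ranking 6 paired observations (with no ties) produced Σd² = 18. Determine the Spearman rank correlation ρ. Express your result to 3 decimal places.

ρ = 1 − 6Σd² / [n(n²−1)] = 1 − 6×18 / (6×35)
  = 1 − 108/210 = 1 − 0.5143 ≈ 0.486

0.486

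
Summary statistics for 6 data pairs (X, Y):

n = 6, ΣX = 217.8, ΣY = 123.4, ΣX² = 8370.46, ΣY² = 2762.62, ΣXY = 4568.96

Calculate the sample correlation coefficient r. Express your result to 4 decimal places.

r = (nΣXY − ΣXΣY) / √[(nΣX² − (ΣX)²)(nΣY² − (ΣY)²)]
Numerator: 6×4568.96 − 217.8×123.4 = 537.24
Denominator: √[(50222.76 − 47436.84)(16575.72 − 15227.56)] = √[2785.92 × 1348.16] = 1938.0057
r = 537.24 / 1938.0057 ≈ 0.2772

0.2772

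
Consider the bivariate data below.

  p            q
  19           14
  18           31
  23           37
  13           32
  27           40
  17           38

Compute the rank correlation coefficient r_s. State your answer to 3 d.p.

Rank p: 4, 3, 5, 1, 6, 2
Rank q: 1, 2, 4, 3, 6, 5
d = rank(p) − rank(q): 3, 1, 1, -2, 0, -3; Σd² = 24
ρ = 1 − 6Σd² / [n(n²−1)] = 1 − 6×24 / (6×35) = 1 − 144/210 ≈ 0.314

0.314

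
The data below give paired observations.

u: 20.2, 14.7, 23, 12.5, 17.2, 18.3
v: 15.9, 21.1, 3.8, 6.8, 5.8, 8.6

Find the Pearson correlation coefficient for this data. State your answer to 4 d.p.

-0.2640

n = 6, Σu = 105.9, Σv = 62, Σu² = 1940.11, Σv² = 866.3, Σuv = 1060.89
nΣuv − ΣuΣv = 6365.34 − 6565.8 = -200.46
nΣu² − (Σu)² = 11640.66 − 11214.81 = 425.85; nΣv² − (Σv)² = 5197.8 − 3844 = 1353.8
r = -200.46 / √(425.85 × 1353.8) = -200.46 / 759.2863 ≈ -0.2640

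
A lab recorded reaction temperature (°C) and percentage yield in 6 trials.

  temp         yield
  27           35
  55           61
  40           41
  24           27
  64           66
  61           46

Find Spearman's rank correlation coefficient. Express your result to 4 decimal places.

0.9429

Rank temp: 2, 4, 3, 1, 6, 5
Rank yield: 2, 5, 3, 1, 6, 4
d = rank(temp) − rank(yield): 0, -1, 0, 0, 0, 1; Σd² = 2
ρ = 1 − 6Σd² / [n(n²−1)] = 1 − 6×2 / (6×35) = 1 − 12/210 ≈ 0.9429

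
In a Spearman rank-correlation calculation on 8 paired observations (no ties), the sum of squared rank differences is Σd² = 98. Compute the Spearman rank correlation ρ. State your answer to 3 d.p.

-0.167

ρ = 1 − 6Σd² / [n(n²−1)] = 1 − 6×98 / (8×63)
  = 1 − 588/504 = 1 − 1.1667 ≈ -0.167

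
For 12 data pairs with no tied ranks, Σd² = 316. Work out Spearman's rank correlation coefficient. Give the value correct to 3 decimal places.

-0.105

ρ = 1 − 6Σd² / [n(n²−1)] = 1 − 6×316 / (12×143)
  = 1 − 1896/1716 = 1 − 1.1049 ≈ -0.105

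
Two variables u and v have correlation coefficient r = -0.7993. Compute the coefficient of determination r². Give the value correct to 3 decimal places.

0.639

r² = (-0.7993)² = 0.639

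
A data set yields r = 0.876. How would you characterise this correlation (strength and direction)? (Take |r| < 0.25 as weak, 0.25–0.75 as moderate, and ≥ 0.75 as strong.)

r = 0.876 > 0 so the relationship is positive.
|r| = 0.876, which falls in the strong range.

strong positive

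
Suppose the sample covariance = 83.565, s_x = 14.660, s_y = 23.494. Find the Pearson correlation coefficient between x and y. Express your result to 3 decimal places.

r = Cov(x,y) / (s_x · s_y) = 83.565 / (14.660 × 23.494)
  = 83.565 / 344.4220 ≈ 0.243

0.243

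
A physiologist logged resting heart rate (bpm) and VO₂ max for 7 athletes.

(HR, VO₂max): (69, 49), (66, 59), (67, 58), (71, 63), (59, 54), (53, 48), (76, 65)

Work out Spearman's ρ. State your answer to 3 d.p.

0.750

Rank HR: 5, 3, 4, 6, 2, 1, 7
Rank VO₂max: 2, 5, 4, 6, 3, 1, 7
d = rank(HR) − rank(VO₂max): 3, -2, 0, 0, -1, 0, 0; Σd² = 14
ρ = 1 − 6Σd² / [n(n²−1)] = 1 − 6×14 / (7×48) = 1 − 84/336 ≈ 0.750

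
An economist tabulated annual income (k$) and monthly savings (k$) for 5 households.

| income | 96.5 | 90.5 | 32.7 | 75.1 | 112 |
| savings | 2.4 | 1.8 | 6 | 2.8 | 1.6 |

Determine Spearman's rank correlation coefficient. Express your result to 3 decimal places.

-0.900

Rank income: 4, 3, 1, 2, 5
Rank savings: 3, 2, 5, 4, 1
d = rank(income) − rank(savings): 1, 1, -4, -2, 4; Σd² = 38
ρ = 1 − 6Σd² / [n(n²−1)] = 1 − 6×38 / (5×24) = 1 − 228/120 ≈ -0.900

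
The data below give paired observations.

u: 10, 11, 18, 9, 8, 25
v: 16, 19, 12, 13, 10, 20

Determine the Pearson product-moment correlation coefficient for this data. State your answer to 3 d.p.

n = 6, Σu = 81, Σv = 90, Σu² = 1315, Σv² = 1430, Σuv = 1282
nΣuv − ΣuΣv = 7692 − 7290 = 402
nΣu² − (Σu)² = 7890 − 6561 = 1329; nΣv² − (Σv)² = 8580 − 8100 = 480
r = 402 / √(1329 × 480) = 402 / 798.6989 ≈ 0.503

0.503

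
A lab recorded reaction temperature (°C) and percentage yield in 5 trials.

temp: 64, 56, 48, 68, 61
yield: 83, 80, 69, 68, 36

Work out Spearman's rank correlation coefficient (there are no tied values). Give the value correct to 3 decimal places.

-0.100

Rank temp: 4, 2, 1, 5, 3
Rank yield: 5, 4, 3, 2, 1
d = rank(temp) − rank(yield): -1, -2, -2, 3, 2; Σd² = 22
ρ = 1 − 6Σd² / [n(n²−1)] = 1 − 6×22 / (5×24) = 1 − 132/120 ≈ -0.100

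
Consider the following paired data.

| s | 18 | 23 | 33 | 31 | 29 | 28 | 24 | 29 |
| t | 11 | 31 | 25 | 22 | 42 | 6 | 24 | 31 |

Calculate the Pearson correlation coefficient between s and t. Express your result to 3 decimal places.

n = 8, Σs = 215, Σt = 192, Σs² = 5945, Σt² = 5528, Σst = 5279
nΣst − ΣsΣt = 42232 − 41280 = 952
nΣs² − (Σs)² = 47560 − 46225 = 1335; nΣt² − (Σt)² = 44224 − 36864 = 7360
r = 952 / √(1335 × 7360) = 952 / 3134.5813 ≈ 0.304

0.304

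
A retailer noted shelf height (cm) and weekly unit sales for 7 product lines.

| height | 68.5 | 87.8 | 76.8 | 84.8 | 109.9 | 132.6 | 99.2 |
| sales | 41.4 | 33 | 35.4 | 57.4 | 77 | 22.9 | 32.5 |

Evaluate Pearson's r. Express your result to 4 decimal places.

-0.0784

n = 7, Σx = 659.6, Σy = 299.6, Σx² = 64991.78, Σy² = 14860.54, Σxy = 28042.38
nΣxy − ΣxΣy = 196296.66 − 197616.16 = -1319.5
nΣx² − (Σx)² = 454942.46 − 435072.16 = 19870.3; nΣy² − (Σy)² = 104023.78 − 89760.16 = 14263.62
r = -1319.5 / √(19870.3 × 14263.62) = -1319.5 / 16835.1539 ≈ -0.0784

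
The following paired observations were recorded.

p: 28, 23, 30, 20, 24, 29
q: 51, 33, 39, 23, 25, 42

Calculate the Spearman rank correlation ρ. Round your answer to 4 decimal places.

Rank p: 4, 2, 6, 1, 3, 5
Rank q: 6, 3, 4, 1, 2, 5
d = rank(p) − rank(q): -2, -1, 2, 0, 1, 0; Σd² = 10
ρ = 1 − 6Σd² / [n(n²−1)] = 1 − 6×10 / (6×35) = 1 − 60/210 ≈ 0.7143

0.7143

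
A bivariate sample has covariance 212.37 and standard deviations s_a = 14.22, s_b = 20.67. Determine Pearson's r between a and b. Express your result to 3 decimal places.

r = Cov(a,b) / (s_a · s_b) = 212.37 / (14.22 × 20.67)
  = 212.37 / 293.9274 ≈ 0.723

0.723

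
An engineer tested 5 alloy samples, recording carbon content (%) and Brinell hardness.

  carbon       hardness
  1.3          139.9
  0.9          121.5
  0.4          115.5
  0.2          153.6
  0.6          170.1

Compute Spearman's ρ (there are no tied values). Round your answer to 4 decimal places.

-0.1000

Rank carbon: 5, 4, 2, 1, 3
Rank hardness: 3, 2, 1, 4, 5
d = rank(carbon) − rank(hardness): 2, 2, 1, -3, -2; Σd² = 22
ρ = 1 − 6Σd² / [n(n²−1)] = 1 − 6×22 / (5×24) = 1 − 132/120 ≈ -0.1000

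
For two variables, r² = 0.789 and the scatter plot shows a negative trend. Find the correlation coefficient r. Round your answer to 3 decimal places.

|r| = √0.789 = 0.888
The association is negative, so r = −0.888.

-0.888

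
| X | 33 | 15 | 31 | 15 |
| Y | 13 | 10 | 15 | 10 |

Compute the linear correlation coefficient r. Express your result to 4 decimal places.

0.9119

n = 4, ΣX = 94, ΣY = 48, ΣX² = 2500, ΣY² = 594, ΣXY = 1194
nΣXY − ΣXΣY = 4776 − 4512 = 264
nΣX² − (ΣX)² = 10000 − 8836 = 1164; nΣY² − (ΣY)² = 2376 − 2304 = 72
r = 264 / √(1164 × 72) = 264 / 289.4961 ≈ 0.9119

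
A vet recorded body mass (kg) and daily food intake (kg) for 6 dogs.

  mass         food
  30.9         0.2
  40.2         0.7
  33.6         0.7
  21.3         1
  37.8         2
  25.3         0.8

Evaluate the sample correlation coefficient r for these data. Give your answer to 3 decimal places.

0.220

n = 6, Σx = 189.1, Σy = 5.4, Σx² = 6222.43, Σy² = 6.66, Σxy = 174.98
nΣxy − ΣxΣy = 1049.88 − 1021.14 = 28.74
nΣx² − (Σx)² = 37334.58 − 35758.81 = 1575.77; nΣy² − (Σy)² = 39.96 − 29.16 = 10.8
r = 28.74 / √(1575.77 × 10.8) = 28.74 / 130.4543 ≈ 0.220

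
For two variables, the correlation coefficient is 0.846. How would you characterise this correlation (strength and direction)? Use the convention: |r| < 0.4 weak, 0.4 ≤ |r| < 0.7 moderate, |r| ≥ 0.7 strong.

strong positive

r = 0.846 > 0 so the relationship is positive.
|r| = 0.846, which falls in the strong range.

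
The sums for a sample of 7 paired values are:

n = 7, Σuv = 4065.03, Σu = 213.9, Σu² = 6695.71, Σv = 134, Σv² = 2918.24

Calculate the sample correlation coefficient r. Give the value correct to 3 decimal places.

-0.125

r = (nΣuv − ΣuΣv) / √[(nΣu² − (Σu)²)(nΣv² − (Σv)²)]
Numerator: 7×4065.03 − 213.9×134 = -207.39
Denominator: √[(46869.97 − 45753.21)(20427.68 − 17956)] = √[1116.76 × 2471.68] = 1661.4070
r = -207.39 / 1661.4070 ≈ -0.125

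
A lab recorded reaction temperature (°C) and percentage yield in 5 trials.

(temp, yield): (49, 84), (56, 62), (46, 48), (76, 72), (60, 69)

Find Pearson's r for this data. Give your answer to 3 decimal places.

0.286

n = 5, Σx = 287, Σy = 335, Σx² = 17029, Σy² = 23149, Σxy = 19408
nΣxy − ΣxΣy = 97040 − 96145 = 895
nΣx² − (Σx)² = 85145 − 82369 = 2776; nΣy² − (Σy)² = 115745 − 112225 = 3520
r = 895 / √(2776 × 3520) = 895 / 3125.9431 ≈ 0.286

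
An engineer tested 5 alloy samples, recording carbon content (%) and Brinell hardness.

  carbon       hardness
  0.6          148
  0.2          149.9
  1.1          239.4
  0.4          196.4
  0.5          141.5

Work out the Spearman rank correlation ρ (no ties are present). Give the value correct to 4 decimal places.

Rank carbon: 4, 1, 5, 2, 3
Rank hardness: 2, 3, 5, 4, 1
d = rank(carbon) − rank(hardness): 2, -2, 0, -2, 2; Σd² = 16
ρ = 1 − 6Σd² / [n(n²−1)] = 1 − 6×16 / (5×24) = 1 − 96/120 ≈ 0.2000

0.2000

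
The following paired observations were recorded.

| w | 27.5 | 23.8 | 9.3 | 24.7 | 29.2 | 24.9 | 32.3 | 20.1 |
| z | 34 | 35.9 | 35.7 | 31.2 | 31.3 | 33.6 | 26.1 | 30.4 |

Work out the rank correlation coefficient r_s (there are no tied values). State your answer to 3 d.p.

-0.429

Rank w: 6, 3, 1, 4, 7, 5, 8, 2
Rank z: 6, 8, 7, 3, 4, 5, 1, 2
d = rank(w) − rank(z): 0, -5, -6, 1, 3, 0, 7, 0; Σd² = 120
ρ = 1 − 6Σd² / [n(n²−1)] = 1 − 6×120 / (8×63) = 1 − 720/504 ≈ -0.429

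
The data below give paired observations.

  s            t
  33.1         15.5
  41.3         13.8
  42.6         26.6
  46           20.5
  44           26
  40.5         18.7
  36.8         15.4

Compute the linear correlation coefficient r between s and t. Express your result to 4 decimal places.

n = 7, Σs = 284.3, Σt = 136.5, Σs² = 11662.55, Σt² = 2821.35, Σst = 5627.22
nΣst − ΣsΣt = 39390.54 − 38806.95 = 583.59
nΣs² − (Σs)² = 81637.85 − 80826.49 = 811.36; nΣt² − (Σt)² = 19749.45 − 18632.25 = 1117.2
r = 583.59 / √(811.36 × 1117.2) = 583.59 / 952.0774 ≈ 0.6130

0.6130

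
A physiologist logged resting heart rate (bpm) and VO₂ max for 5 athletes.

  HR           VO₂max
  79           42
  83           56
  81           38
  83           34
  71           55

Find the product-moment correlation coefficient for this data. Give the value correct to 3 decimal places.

-0.472

n = 5, Σx = 397, Σy = 225, Σx² = 31621, Σy² = 10525, Σxy = 17771
nΣxy − ΣxΣy = 88855 − 89325 = -470
nΣx² − (Σx)² = 158105 − 157609 = 496; nΣy² − (Σy)² = 52625 − 50625 = 2000
r = -470 / √(496 × 2000) = -470 / 995.9920 ≈ -0.472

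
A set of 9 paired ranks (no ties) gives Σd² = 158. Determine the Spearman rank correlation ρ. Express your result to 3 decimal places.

ρ = 1 − 6Σd² / [n(n²−1)] = 1 − 6×158 / (9×80)
  = 1 − 948/720 = 1 − 1.3167 ≈ -0.317

-0.317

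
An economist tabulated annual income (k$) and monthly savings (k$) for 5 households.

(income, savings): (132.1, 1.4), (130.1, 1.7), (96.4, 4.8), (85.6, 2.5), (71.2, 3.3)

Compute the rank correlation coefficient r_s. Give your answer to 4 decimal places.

Rank income: 5, 4, 3, 2, 1
Rank savings: 1, 2, 5, 3, 4
d = rank(income) − rank(savings): 4, 2, -2, -1, -3; Σd² = 34
ρ = 1 − 6Σd² / [n(n²−1)] = 1 − 6×34 / (5×24) = 1 − 204/120 ≈ -0.7000

-0.7000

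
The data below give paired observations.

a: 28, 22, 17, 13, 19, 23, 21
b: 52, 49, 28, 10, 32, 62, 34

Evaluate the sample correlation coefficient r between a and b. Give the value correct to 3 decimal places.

n = 7, Σa = 143, Σb = 267, Σa² = 3057, Σb² = 12013, Σab = 5888
nΣab − ΣaΣb = 41216 − 38181 = 3035
nΣa² − (Σa)² = 21399 − 20449 = 950; nΣb² − (Σb)² = 84091 − 71289 = 12802
r = 3035 / √(950 × 12802) = 3035 / 3487.3916 ≈ 0.870

0.870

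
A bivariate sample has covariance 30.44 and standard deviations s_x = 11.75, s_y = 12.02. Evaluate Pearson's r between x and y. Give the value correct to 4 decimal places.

r = Cov(x,y) / (s_x · s_y) = 30.44 / (11.75 × 12.02)
  = 30.44 / 141.2350 ≈ 0.2155

0.2155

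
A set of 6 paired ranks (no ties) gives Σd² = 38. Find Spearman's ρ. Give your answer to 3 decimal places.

ρ = 1 − 6Σd² / [n(n²−1)] = 1 − 6×38 / (6×35)
  = 1 − 228/210 = 1 − 1.0857 ≈ -0.086

-0.086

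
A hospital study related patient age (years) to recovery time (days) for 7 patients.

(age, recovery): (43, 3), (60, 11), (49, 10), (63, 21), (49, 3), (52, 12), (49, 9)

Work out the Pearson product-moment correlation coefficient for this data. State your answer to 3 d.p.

0.842

n = 7, Σx = 365, Σy = 69, Σx² = 19325, Σy² = 905, Σxy = 3814
nΣxy − ΣxΣy = 26698 − 25185 = 1513
nΣx² − (Σx)² = 135275 − 133225 = 2050; nΣy² − (Σy)² = 6335 − 4761 = 1574
r = 1513 / √(2050 × 1574) = 1513 / 1796.3018 ≈ 0.842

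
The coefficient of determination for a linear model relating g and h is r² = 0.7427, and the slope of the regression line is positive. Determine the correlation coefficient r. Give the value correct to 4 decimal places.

|r| = √0.7427 = 0.8618
The association is positive, so r = 0.8618.

0.8618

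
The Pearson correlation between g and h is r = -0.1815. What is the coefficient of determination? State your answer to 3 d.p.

0.033

r² = (-0.1815)² = 0.033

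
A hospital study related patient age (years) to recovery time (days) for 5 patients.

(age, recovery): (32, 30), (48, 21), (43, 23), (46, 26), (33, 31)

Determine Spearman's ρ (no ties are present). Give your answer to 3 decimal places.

-0.800

Rank age: 1, 5, 3, 4, 2
Rank recovery: 4, 1, 2, 3, 5
d = rank(age) − rank(recovery): -3, 4, 1, 1, -3; Σd² = 36
ρ = 1 − 6Σd² / [n(n²−1)] = 1 − 6×36 / (5×24) = 1 − 216/120 ≈ -0.800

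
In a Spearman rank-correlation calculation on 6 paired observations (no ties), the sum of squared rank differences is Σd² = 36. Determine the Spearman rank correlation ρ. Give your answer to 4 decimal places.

ρ = 1 − 6Σd² / [n(n²−1)] = 1 − 6×36 / (6×35)
  = 1 − 216/210 = 1 − 1.02857 ≈ -0.0286

-0.0286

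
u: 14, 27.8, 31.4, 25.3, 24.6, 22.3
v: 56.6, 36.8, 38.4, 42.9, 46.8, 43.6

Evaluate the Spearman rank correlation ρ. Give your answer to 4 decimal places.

-0.8857

Rank u: 1, 5, 6, 4, 3, 2
Rank v: 6, 1, 2, 3, 5, 4
d = rank(u) − rank(v): -5, 4, 4, 1, -2, -2; Σd² = 66
ρ = 1 − 6Σd² / [n(n²−1)] = 1 − 6×66 / (6×35) = 1 − 396/210 ≈ -0.8857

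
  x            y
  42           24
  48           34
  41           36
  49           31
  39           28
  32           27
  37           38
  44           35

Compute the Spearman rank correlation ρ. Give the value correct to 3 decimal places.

0.024

Rank x: 5, 7, 4, 8, 3, 1, 2, 6
Rank y: 1, 5, 7, 4, 3, 2, 8, 6
d = rank(x) − rank(y): 4, 2, -3, 4, 0, -1, -6, 0; Σd² = 82
ρ = 1 − 6Σd² / [n(n²−1)] = 1 − 6×82 / (8×63) = 1 − 492/504 ≈ 0.024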